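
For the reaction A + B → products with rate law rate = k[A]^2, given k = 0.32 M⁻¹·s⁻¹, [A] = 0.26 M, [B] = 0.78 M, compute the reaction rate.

0.02163 M/s

Step 1: The rate law is rate = k[A]^2
Step 2: Note that the rate does not depend on [B] (zero order in B).
Step 3: rate = 0.32 × (0.26)^2 = 0.021632 M/s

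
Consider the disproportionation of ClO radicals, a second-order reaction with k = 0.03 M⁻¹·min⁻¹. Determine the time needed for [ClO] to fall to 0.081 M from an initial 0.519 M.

347.3 min

Step 1: For second-order: t = (1/[ClO] - 1/[ClO]₀)/k
Step 2: t = (1/0.081 - 1/0.519)/0.03
Step 3: t = (12.35 - 1.927)/0.03
Step 4: t = 10.42/0.03 = 347.3 min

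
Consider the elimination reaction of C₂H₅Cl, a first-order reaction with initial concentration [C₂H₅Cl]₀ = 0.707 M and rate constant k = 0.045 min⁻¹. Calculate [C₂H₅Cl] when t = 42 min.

0.1068 M

Step 1: For a first-order reaction: [C₂H₅Cl] = [C₂H₅Cl]₀ × e^(-kt)
Step 2: [C₂H₅Cl] = 0.707 × e^(-0.045 × 42)
Step 3: [C₂H₅Cl] = 0.707 × e^(-1.89)
Step 4: [C₂H₅Cl] = 0.707 × 0.151072 = 0.1068 M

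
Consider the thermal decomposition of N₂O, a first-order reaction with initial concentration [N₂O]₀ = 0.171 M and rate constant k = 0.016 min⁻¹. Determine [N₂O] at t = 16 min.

0.1324 M

Step 1: For a first-order reaction: [N₂O] = [N₂O]₀ × e^(-kt)
Step 2: [N₂O] = 0.171 × e^(-0.016 × 16)
Step 3: [N₂O] = 0.171 × e^(-0.256)
Step 4: [N₂O] = 0.171 × 0.774142 = 0.1324 M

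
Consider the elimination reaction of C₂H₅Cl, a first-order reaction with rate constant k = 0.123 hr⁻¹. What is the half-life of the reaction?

5.635 hr

Step 1: For a first-order reaction, t₁/₂ = ln(2)/k
Step 2: t₁/₂ = ln(2)/0.123
Step 3: t₁/₂ = 0.6931/0.123 = 5.635 hr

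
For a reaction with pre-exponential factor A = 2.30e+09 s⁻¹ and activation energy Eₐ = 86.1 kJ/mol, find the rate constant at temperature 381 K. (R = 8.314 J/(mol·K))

3.61e-03 s⁻¹

Step 1: Use the Arrhenius equation: k = A × exp(-Eₐ/RT)
Step 2: Convert Eₐ to J/mol: 86.1 kJ/mol = 86100 J/mol
Step 3: Calculate the exponent: -Eₐ/(RT) = -86100/(8.314 × 381) = -27.18117
Step 4: k = 2.30e+09 × exp(-27.18117)
Step 5: k = 2.30e+09 × 1.56808e-12 = 3.6066e-03 s⁻¹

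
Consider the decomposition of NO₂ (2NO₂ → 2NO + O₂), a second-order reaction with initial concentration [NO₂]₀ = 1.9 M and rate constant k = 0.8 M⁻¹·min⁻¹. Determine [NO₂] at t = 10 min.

0.1173 M

Step 1: For a second-order reaction: 1/[NO₂] = 1/[NO₂]₀ + kt
Step 2: 1/[NO₂] = 1/1.9 + 0.8 × 10
Step 3: 1/[NO₂] = 0.5263 + 8 = 8.526
Step 4: [NO₂] = 1/8.526 = 0.1173 M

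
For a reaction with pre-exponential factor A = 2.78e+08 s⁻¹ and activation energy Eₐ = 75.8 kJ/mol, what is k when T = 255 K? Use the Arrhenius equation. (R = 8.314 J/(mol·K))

8.25e-08 s⁻¹

Step 1: Use the Arrhenius equation: k = A × exp(-Eₐ/RT)
Step 2: Convert Eₐ to J/mol: 75.8 kJ/mol = 75800 J/mol
Step 3: Calculate the exponent: -Eₐ/(RT) = -75800/(8.314 × 255) = -35.75354
Step 4: k = 2.78e+08 × exp(-35.75354)
Step 5: k = 2.78e+08 × 2.96780e-16 = 8.2505e-08 s⁻¹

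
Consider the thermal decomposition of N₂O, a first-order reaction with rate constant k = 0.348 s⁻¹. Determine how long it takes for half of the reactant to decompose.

1.992 s

Step 1: For a first-order reaction, t₁/₂ = ln(2)/k
Step 2: t₁/₂ = ln(2)/0.348
Step 3: t₁/₂ = 0.6931/0.348 = 1.992 s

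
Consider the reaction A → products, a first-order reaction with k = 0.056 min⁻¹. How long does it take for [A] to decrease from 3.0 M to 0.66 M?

27.04 min

Step 1: For first-order: t = ln([A]₀/[A])/k
Step 2: t = ln(3.0/0.66)/0.056
Step 3: t = ln(4.545)/0.056
Step 4: t = 1.514/0.056 = 27.04 min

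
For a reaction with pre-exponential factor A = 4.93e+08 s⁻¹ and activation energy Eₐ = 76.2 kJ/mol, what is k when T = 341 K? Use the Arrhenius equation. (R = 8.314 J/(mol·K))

1.05e-03 s⁻¹

Step 1: Use the Arrhenius equation: k = A × exp(-Eₐ/RT)
Step 2: Convert Eₐ to J/mol: 76.2 kJ/mol = 76200 J/mol
Step 3: Calculate the exponent: -Eₐ/(RT) = -76200/(8.314 × 341) = -26.87761
Step 4: k = 4.93e+08 × exp(-26.87761)
Step 5: k = 4.93e+08 × 2.12423e-12 = 1.0472e-03 s⁻¹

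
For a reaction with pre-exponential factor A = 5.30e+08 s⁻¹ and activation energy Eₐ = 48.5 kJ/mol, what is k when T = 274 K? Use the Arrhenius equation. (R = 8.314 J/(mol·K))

3.01e-01 s⁻¹

Step 1: Use the Arrhenius equation: k = A × exp(-Eₐ/RT)
Step 2: Convert Eₐ to J/mol: 48.5 kJ/mol = 48500 J/mol
Step 3: Calculate the exponent: -Eₐ/(RT) = -48500/(8.314 × 274) = -21.29027
Step 4: k = 5.30e+08 × exp(-21.29027)
Step 5: k = 5.30e+08 × 5.67222e-10 = 3.0063e-01 s⁻¹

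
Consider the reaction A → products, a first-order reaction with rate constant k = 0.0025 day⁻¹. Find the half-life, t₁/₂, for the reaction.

277.3 day

Step 1: For a first-order reaction, t₁/₂ = ln(2)/k
Step 2: t₁/₂ = ln(2)/0.0025
Step 3: t₁/₂ = 0.6931/0.0025 = 277.3 day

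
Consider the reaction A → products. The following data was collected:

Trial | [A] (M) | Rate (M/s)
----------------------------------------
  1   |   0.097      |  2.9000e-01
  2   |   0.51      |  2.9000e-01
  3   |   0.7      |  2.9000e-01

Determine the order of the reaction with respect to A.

zeroth order (0)

Step 1: Compare trials - when concentration changes, rate stays constant.
Step 2: rate₂/rate₁ = 2.9000e-01/2.9000e-01 = 1
Step 3: [A]₂/[A]₁ = 0.51/0.097 = 5.258
Step 4: Since rate ratio ≈ (conc ratio)^0, the reaction is zeroth order.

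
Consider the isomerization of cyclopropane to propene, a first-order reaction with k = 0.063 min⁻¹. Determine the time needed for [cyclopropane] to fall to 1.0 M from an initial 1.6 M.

7.46 min

Step 1: For first-order: t = ln([cyclopropane]₀/[cyclopropane])/k
Step 2: t = ln(1.6/1.0)/0.063
Step 3: t = ln(1.6)/0.063
Step 4: t = 0.47/0.063 = 7.46 min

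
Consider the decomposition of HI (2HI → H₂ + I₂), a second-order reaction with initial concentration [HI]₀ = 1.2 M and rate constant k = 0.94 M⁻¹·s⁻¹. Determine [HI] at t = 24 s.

0.04275 M

Step 1: For a second-order reaction: 1/[HI] = 1/[HI]₀ + kt
Step 2: 1/[HI] = 1/1.2 + 0.94 × 24
Step 3: 1/[HI] = 0.8333 + 22.56 = 23.39
Step 4: [HI] = 1/23.39 = 0.04275 M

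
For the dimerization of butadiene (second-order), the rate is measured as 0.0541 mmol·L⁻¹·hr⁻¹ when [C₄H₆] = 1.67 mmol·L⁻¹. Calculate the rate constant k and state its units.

0.0194 (mmol·L⁻¹)⁻¹·hr⁻¹

Step 1: rate = k[C₄H₆]^2, so k = rate / [C₄H₆]^2.
Step 2: k = 0.0541 / (1.67)^2 = 0.0541 / 2.789.
Step 3: k = 0.0194 (mmol·L⁻¹)⁻¹·hr⁻¹.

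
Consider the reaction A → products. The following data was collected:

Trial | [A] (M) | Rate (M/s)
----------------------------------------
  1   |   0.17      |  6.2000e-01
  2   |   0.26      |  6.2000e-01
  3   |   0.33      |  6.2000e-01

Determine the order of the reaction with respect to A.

zeroth order (0)

Step 1: Compare trials - when concentration changes, rate stays constant.
Step 2: rate₂/rate₁ = 6.2000e-01/6.2000e-01 = 1
Step 3: [A]₂/[A]₁ = 0.26/0.17 = 1.529
Step 4: Since rate ratio ≈ (conc ratio)^0, the reaction is zeroth order.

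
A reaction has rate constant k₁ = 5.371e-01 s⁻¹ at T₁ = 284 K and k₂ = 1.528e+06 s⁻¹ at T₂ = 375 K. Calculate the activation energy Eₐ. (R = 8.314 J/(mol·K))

144.6 kJ/mol

Step 1: Use the two-temperature Arrhenius form: ln(k₂/k₁) = -Eₐ/R × (1/T₂ - 1/T₁)
Step 2: ln(k₂/k₁) = ln(1.528e+06/5.371e-01) = ln(2.84491e+06) = 14.861
Step 3: 1/T₂ - 1/T₁ = 1/375 - 1/284 = -8.544601e-04 K⁻¹
Step 4: Eₐ = -R × ln(k₂/k₁) / (1/T₂ - 1/T₁) = -8.314 × 14.861 / -8.544601e-04
Step 5: Eₐ = 1.4460e+05 J/mol = 144.6 kJ/mol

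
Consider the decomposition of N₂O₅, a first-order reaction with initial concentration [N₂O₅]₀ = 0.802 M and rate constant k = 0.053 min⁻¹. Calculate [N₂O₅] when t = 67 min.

0.02301 M

Step 1: For a first-order reaction: [N₂O₅] = [N₂O₅]₀ × e^(-kt)
Step 2: [N₂O₅] = 0.802 × e^(-0.053 × 67)
Step 3: [N₂O₅] = 0.802 × e^(-3.551)
Step 4: [N₂O₅] = 0.802 × 0.0286959 = 0.02301 M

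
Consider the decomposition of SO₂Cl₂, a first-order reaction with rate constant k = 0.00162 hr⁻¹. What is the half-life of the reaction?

427.9 hr

Step 1: For a first-order reaction, t₁/₂ = ln(2)/k
Step 2: t₁/₂ = ln(2)/0.00162
Step 3: t₁/₂ = 0.6931/0.00162 = 427.9 hr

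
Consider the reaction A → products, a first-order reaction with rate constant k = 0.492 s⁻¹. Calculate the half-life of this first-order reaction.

1.409 s

Step 1: For a first-order reaction, t₁/₂ = ln(2)/k
Step 2: t₁/₂ = ln(2)/0.492
Step 3: t₁/₂ = 0.6931/0.492 = 1.409 s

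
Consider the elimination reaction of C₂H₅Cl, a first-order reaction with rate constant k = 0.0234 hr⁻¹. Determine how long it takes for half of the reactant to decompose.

29.62 hr

Step 1: For a first-order reaction, t₁/₂ = ln(2)/k
Step 2: t₁/₂ = ln(2)/0.0234
Step 3: t₁/₂ = 0.6931/0.0234 = 29.62 hr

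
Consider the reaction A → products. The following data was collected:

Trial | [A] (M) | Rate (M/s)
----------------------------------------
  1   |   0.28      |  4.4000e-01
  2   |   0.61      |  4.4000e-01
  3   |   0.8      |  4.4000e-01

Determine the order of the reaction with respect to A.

zeroth order (0)

Step 1: Compare trials - when concentration changes, rate stays constant.
Step 2: rate₂/rate₁ = 4.4000e-01/4.4000e-01 = 1
Step 3: [A]₂/[A]₁ = 0.61/0.28 = 2.179
Step 4: Since rate ratio ≈ (conc ratio)^0, the reaction is zeroth order.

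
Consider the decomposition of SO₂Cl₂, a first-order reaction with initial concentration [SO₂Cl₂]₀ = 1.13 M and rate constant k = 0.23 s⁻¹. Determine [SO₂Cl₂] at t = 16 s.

0.0285 M

Step 1: For a first-order reaction: [SO₂Cl₂] = [SO₂Cl₂]₀ × e^(-kt)
Step 2: [SO₂Cl₂] = 1.13 × e^(-0.23 × 16)
Step 3: [SO₂Cl₂] = 1.13 × e^(-3.68)
Step 4: [SO₂Cl₂] = 1.13 × 0.025223 = 0.0285 M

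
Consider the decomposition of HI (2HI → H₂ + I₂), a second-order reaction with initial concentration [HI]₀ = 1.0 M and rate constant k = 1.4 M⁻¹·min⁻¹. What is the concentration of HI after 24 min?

0.0289 M

Step 1: For a second-order reaction: 1/[HI] = 1/[HI]₀ + kt
Step 2: 1/[HI] = 1/1.0 + 1.4 × 24
Step 3: 1/[HI] = 1 + 33.6 = 34.6
Step 4: [HI] = 1/34.6 = 0.0289 M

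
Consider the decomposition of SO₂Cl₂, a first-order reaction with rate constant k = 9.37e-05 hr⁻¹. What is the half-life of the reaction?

7398 hr

Step 1: For a first-order reaction, t₁/₂ = ln(2)/k
Step 2: t₁/₂ = ln(2)/9.37e-05
Step 3: t₁/₂ = 0.6931/9.37e-05 = 7398 hr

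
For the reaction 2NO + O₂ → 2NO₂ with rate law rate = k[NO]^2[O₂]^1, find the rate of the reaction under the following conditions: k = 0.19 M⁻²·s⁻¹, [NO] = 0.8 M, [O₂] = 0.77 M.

0.09363 M/s

Step 1: The rate law is rate = k[NO]^2[O₂]^1
Step 2: Substitute: rate = 0.19 × (0.8)^2 × (0.77)^1
Step 3: rate = 0.19 × 0.64 × 0.77 = 0.093632 M/s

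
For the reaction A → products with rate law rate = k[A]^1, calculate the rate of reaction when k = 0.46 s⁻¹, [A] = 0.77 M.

0.3542 M/s

Step 1: Identify the rate law: rate = k[A]^1
Step 2: Substitute values: rate = 0.46 × (0.77)^1
Step 3: Calculate: rate = 0.46 × 0.77 = 0.3542 M/s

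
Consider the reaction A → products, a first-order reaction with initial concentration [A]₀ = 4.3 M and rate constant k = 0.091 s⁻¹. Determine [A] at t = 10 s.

1.731 M

Step 1: For a first-order reaction: [A] = [A]₀ × e^(-kt)
Step 2: [A] = 4.3 × e^(-0.091 × 10)
Step 3: [A] = 4.3 × e^(-0.91)
Step 4: [A] = 4.3 × 0.402524 = 1.731 M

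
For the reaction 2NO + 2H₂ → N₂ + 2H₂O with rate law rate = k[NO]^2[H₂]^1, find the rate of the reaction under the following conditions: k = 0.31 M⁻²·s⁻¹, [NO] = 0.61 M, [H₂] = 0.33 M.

0.03807 M/s

Step 1: The rate law is rate = k[NO]^2[H₂]^1
Step 2: Substitute: rate = 0.31 × (0.61)^2 × (0.33)^1
Step 3: rate = 0.31 × 0.3721 × 0.33 = 0.0380658 M/s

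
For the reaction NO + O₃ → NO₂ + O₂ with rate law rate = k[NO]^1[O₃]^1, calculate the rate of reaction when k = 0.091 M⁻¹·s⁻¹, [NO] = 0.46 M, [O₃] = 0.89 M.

0.03726 M/s

Step 1: The rate law is rate = k[NO]^1[O₃]^1
Step 2: Substitute: rate = 0.091 × (0.46)^1 × (0.89)^1
Step 3: rate = 0.091 × 0.46 × 0.89 = 0.0372554 M/s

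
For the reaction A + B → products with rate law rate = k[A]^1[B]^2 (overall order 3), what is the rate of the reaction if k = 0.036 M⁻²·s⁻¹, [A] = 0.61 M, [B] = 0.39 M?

0.00334 M/s

Step 1: The rate law is rate = k[A]^1[B]^2, overall order = 1+2 = 3
Step 2: Substitute values: rate = 0.036 × (0.61)^1 × (0.39)^2
Step 3: rate = 0.036 × 0.61 × 0.1521 = 0.00334012 M/s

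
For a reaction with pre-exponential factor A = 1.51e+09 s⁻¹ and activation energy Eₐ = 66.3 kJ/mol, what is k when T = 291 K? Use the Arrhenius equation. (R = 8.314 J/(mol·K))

1.90e-03 s⁻¹

Step 1: Use the Arrhenius equation: k = A × exp(-Eₐ/RT)
Step 2: Convert Eₐ to J/mol: 66.3 kJ/mol = 66300 J/mol
Step 3: Calculate the exponent: -Eₐ/(RT) = -66300/(8.314 × 291) = -27.40378
Step 4: k = 1.51e+09 × exp(-27.40378)
Step 5: k = 1.51e+09 × 1.25513e-12 = 1.8952e-03 s⁻¹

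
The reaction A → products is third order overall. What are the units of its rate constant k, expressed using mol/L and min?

(mol/L)⁻²·min⁻¹

Step 1: For overall order n, rate = k × (concentration)^n.
Step 2: Rate has units mol/L·min⁻¹; concentration term has units (mol/L)^3.
Step 3: k = rate / (concentration)^n, so units of k = (mol/L)^(1-3)·min⁻¹ = (mol/L)⁻²·min⁻¹.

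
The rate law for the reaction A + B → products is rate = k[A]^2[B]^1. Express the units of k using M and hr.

M⁻²·hr⁻¹

Step 1: Overall order = 2 + 1 = 3.
Step 2: rate has units M·hr⁻¹; [A]^2[B]^1 has units M^3.
Step 3: k = rate/([A]^2[B]^1), so units of k = M^(1-3)·hr⁻¹ = M⁻²·hr⁻¹.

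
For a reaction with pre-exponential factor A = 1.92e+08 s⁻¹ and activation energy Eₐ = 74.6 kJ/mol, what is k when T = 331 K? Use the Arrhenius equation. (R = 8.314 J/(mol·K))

3.24e-04 s⁻¹

Step 1: Use the Arrhenius equation: k = A × exp(-Eₐ/RT)
Step 2: Convert Eₐ to J/mol: 74.6 kJ/mol = 74600 J/mol
Step 3: Calculate the exponent: -Eₐ/(RT) = -74600/(8.314 × 331) = -27.10821
Step 4: k = 1.92e+08 × exp(-27.10821)
Step 5: k = 1.92e+08 × 1.68676e-12 = 3.2386e-04 s⁻¹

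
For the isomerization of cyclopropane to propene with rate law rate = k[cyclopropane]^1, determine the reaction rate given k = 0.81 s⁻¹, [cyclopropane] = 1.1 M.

0.891 M/s

Step 1: Identify the rate law: rate = k[cyclopropane]^1
Step 2: Substitute values: rate = 0.81 × (1.1)^1
Step 3: Calculate: rate = 0.81 × 1.1 = 0.891 M/s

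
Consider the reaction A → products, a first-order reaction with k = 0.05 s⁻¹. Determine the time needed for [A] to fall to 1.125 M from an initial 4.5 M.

27.73 s

Step 1: For first-order: t = ln([A]₀/[A])/k
Step 2: t = ln(4.5/1.125)/0.05
Step 3: t = ln(4)/0.05
Step 4: t = 1.386/0.05 = 27.73 s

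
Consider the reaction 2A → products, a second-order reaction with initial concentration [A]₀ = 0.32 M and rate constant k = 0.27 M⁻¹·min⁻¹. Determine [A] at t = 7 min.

0.1994 M

Step 1: For a second-order reaction: 1/[A] = 1/[A]₀ + kt
Step 2: 1/[A] = 1/0.32 + 0.27 × 7
Step 3: 1/[A] = 3.125 + 1.89 = 5.015
Step 4: [A] = 1/5.015 = 0.1994 M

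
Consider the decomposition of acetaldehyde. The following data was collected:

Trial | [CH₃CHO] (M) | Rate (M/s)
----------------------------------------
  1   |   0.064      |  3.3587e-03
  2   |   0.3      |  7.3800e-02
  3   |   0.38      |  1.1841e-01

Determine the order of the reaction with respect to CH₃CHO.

second order (2)

Step 1: Compare trials to find order n where rate₂/rate₁ = ([CH₃CHO]₂/[CH₃CHO]₁)^n
Step 2: rate₂/rate₁ = 7.3800e-02/3.3587e-03 = 21.97
Step 3: [CH₃CHO]₂/[CH₃CHO]₁ = 0.3/0.064 = 4.688
Step 4: n = ln(21.97)/ln(4.688) = 2.00 ≈ 2
Step 5: The reaction is second order in CH₃CHO.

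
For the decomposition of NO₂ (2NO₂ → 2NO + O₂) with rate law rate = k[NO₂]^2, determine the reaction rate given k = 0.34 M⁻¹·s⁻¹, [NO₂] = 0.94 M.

0.3004 M/s

Step 1: Identify the rate law: rate = k[NO₂]^2
Step 2: Substitute values: rate = 0.34 × (0.94)^2
Step 3: Calculate: rate = 0.34 × 0.8836 = 0.300424 M/s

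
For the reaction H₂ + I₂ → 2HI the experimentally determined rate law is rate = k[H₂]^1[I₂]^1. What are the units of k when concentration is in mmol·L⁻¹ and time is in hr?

(mmol·L⁻¹)⁻¹·hr⁻¹

Step 1: Overall order = 1 + 1 = 2.
Step 2: rate has units mmol·L⁻¹·hr⁻¹; [H₂]^1[I₂]^1 has units (mmol·L⁻¹)^2.
Step 3: k = rate/([H₂]^1[I₂]^1), so units of k = (mmol·L⁻¹)^(1-2)·hr⁻¹ = (mmol·L⁻¹)⁻¹·hr⁻¹.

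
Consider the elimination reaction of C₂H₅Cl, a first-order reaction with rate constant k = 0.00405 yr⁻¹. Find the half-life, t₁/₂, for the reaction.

171.1 yr

Step 1: For a first-order reaction, t₁/₂ = ln(2)/k
Step 2: t₁/₂ = ln(2)/0.00405
Step 3: t₁/₂ = 0.6931/0.00405 = 171.1 yr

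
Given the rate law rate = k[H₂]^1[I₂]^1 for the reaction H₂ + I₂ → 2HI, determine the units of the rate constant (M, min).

M⁻¹·min⁻¹

Step 1: Overall order = 1 + 1 = 2.
Step 2: rate has units M·min⁻¹; [H₂]^1[I₂]^1 has units M^2.
Step 3: k = rate/([H₂]^1[I₂]^1), so units of k = M^(1-2)·min⁻¹ = M⁻¹·min⁻¹.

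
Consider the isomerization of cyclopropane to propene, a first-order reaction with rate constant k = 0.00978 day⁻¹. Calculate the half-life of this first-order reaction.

70.87 day

Step 1: For a first-order reaction, t₁/₂ = ln(2)/k
Step 2: t₁/₂ = ln(2)/0.00978
Step 3: t₁/₂ = 0.6931/0.00978 = 70.87 day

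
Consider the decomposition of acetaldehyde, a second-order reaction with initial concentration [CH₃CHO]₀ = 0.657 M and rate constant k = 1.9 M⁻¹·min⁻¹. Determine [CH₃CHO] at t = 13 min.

0.03814 M

Step 1: For a second-order reaction: 1/[CH₃CHO] = 1/[CH₃CHO]₀ + kt
Step 2: 1/[CH₃CHO] = 1/0.657 + 1.9 × 13
Step 3: 1/[CH₃CHO] = 1.522 + 24.7 = 26.22
Step 4: [CH₃CHO] = 1/26.22 = 0.03814 M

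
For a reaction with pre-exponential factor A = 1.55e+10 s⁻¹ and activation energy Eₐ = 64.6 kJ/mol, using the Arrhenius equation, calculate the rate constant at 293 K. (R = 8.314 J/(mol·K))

4.71e-02 s⁻¹

Step 1: Use the Arrhenius equation: k = A × exp(-Eₐ/RT)
Step 2: Convert Eₐ to J/mol: 64.6 kJ/mol = 64600 J/mol
Step 3: Calculate the exponent: -Eₐ/(RT) = -64600/(8.314 × 293) = -26.51886
Step 4: k = 1.55e+10 × exp(-26.51886)
Step 5: k = 1.55e+10 × 3.04092e-12 = 4.7134e-02 s⁻¹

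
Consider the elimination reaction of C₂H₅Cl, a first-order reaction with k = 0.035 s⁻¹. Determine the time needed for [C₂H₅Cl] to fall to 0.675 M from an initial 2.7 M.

39.61 s

Step 1: For first-order: t = ln([C₂H₅Cl]₀/[C₂H₅Cl])/k
Step 2: t = ln(2.7/0.675)/0.035
Step 3: t = ln(4)/0.035
Step 4: t = 1.386/0.035 = 39.61 s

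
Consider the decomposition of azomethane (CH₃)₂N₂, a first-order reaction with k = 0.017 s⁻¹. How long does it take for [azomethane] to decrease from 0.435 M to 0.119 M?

76.25 s

Step 1: For first-order: t = ln([azomethane]₀/[azomethane])/k
Step 2: t = ln(0.435/0.119)/0.017
Step 3: t = ln(3.655)/0.017
Step 4: t = 1.296/0.017 = 76.25 s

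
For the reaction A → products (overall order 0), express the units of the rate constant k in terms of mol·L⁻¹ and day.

mol·L⁻¹·day⁻¹

Step 1: For overall order n, rate = k × (concentration)^n.
Step 2: Rate has units mol·L⁻¹·day⁻¹; concentration term has units (mol·L⁻¹)^0.
Step 3: k = rate / (concentration)^n, so units of k = (mol·L⁻¹)^(1-0)·day⁻¹ = mol·L⁻¹·day⁻¹.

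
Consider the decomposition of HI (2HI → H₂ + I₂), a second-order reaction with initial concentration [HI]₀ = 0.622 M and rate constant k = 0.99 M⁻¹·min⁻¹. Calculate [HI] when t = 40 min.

0.02427 M

Step 1: For a second-order reaction: 1/[HI] = 1/[HI]₀ + kt
Step 2: 1/[HI] = 1/0.622 + 0.99 × 40
Step 3: 1/[HI] = 1.608 + 39.6 = 41.21
Step 4: [HI] = 1/41.21 = 0.02427 M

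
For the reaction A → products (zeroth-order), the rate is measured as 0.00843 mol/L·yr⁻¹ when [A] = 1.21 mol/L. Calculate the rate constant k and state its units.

0.00843 mol/L·yr⁻¹

Step 1: For a zeroth-order reaction, rate = k (independent of concentration).
Step 2: k = rate = 0.00843 mol/L·yr⁻¹.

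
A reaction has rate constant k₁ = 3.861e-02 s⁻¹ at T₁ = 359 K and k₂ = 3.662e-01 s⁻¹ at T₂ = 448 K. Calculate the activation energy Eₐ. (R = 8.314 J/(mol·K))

33.8 kJ/mol

Step 1: Use the two-temperature Arrhenius form: ln(k₂/k₁) = -Eₐ/R × (1/T₂ - 1/T₁)
Step 2: ln(k₂/k₁) = ln(3.662e-01/3.861e-02) = ln(9.48459) = 2.24967
Step 3: 1/T₂ - 1/T₁ = 1/448 - 1/359 = -5.533725e-04 K⁻¹
Step 4: Eₐ = -R × ln(k₂/k₁) / (1/T₂ - 1/T₁) = -8.314 × 2.24967 / -5.533725e-04
Step 5: Eₐ = 3.3800e+04 J/mol = 33.8 kJ/mol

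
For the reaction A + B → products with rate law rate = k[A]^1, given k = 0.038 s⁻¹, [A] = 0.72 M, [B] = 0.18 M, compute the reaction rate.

0.02736 M/s

Step 1: The rate law is rate = k[A]^1
Step 2: Note that the rate does not depend on [B] (zero order in B).
Step 3: rate = 0.038 × (0.72)^1 = 0.02736 M/s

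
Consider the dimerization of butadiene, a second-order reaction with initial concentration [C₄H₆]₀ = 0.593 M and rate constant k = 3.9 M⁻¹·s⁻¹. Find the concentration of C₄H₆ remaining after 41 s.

0.006189 M

Step 1: For a second-order reaction: 1/[C₄H₆] = 1/[C₄H₆]₀ + kt
Step 2: 1/[C₄H₆] = 1/0.593 + 3.9 × 41
Step 3: 1/[C₄H₆] = 1.686 + 159.9 = 161.6
Step 4: [C₄H₆] = 1/161.6 = 0.006189 M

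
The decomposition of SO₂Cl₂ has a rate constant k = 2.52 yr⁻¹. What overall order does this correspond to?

first order (1)

Step 1: The units of k for an nth-order reaction are (concentration)^(1-n)·(time)⁻¹.
Step 2: Here k has units yr⁻¹, so the concentration exponent is 0.
Step 3: 1 - n = 0 ⇒ n = 1. The reaction is first order.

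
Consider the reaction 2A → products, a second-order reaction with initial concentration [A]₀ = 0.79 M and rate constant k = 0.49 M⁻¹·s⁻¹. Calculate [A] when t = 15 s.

0.1161 M

Step 1: For a second-order reaction: 1/[A] = 1/[A]₀ + kt
Step 2: 1/[A] = 1/0.79 + 0.49 × 15
Step 3: 1/[A] = 1.266 + 7.35 = 8.616
Step 4: [A] = 1/8.616 = 0.1161 M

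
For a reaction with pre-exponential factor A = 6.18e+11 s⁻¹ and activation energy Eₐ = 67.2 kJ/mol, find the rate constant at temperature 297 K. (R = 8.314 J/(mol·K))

9.37e-01 s⁻¹

Step 1: Use the Arrhenius equation: k = A × exp(-Eₐ/RT)
Step 2: Convert Eₐ to J/mol: 67.2 kJ/mol = 67200 J/mol
Step 3: Calculate the exponent: -Eₐ/(RT) = -67200/(8.314 × 297) = -27.21465
Step 4: k = 6.18e+11 × exp(-27.21465)
Step 5: k = 6.18e+11 × 1.51645e-12 = 9.3717e-01 s⁻¹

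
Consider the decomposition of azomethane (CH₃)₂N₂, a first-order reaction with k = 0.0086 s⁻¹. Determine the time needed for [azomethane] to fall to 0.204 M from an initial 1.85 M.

256.4 s

Step 1: For first-order: t = ln([azomethane]₀/[azomethane])/k
Step 2: t = ln(1.85/0.204)/0.0086
Step 3: t = ln(9.069)/0.0086
Step 4: t = 2.205/0.0086 = 256.4 s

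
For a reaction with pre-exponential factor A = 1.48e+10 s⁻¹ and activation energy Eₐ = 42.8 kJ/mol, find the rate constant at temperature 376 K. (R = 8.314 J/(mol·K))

1.68e+04 s⁻¹

Step 1: Use the Arrhenius equation: k = A × exp(-Eₐ/RT)
Step 2: Convert Eₐ to J/mol: 42.8 kJ/mol = 42800 J/mol
Step 3: Calculate the exponent: -Eₐ/(RT) = -42800/(8.314 × 376) = -13.69134
Step 4: k = 1.48e+10 × exp(-13.69134)
Step 5: k = 1.48e+10 × 1.13221e-06 = 1.6757e+04 s⁻¹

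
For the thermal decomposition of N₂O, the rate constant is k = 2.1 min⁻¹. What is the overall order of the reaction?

first order (1)

Step 1: The units of k for an nth-order reaction are (concentration)^(1-n)·(time)⁻¹.
Step 2: Here k has units min⁻¹, so the concentration exponent is 0.
Step 3: 1 - n = 0 ⇒ n = 1. The reaction is first order.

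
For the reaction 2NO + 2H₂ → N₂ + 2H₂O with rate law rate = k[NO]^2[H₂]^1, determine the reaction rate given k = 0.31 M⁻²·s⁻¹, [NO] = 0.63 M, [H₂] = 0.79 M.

0.0972 M/s

Step 1: The rate law is rate = k[NO]^2[H₂]^1
Step 2: Substitute: rate = 0.31 × (0.63)^2 × (0.79)^1
Step 3: rate = 0.31 × 0.3969 × 0.79 = 0.0972008 M/s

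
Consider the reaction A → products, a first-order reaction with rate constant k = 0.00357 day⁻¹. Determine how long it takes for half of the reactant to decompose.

194.2 day

Step 1: For a first-order reaction, t₁/₂ = ln(2)/k
Step 2: t₁/₂ = ln(2)/0.00357
Step 3: t₁/₂ = 0.6931/0.00357 = 194.2 day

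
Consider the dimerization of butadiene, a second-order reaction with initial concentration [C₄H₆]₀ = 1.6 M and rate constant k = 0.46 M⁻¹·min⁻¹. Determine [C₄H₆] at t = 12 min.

0.1627 M

Step 1: For a second-order reaction: 1/[C₄H₆] = 1/[C₄H₆]₀ + kt
Step 2: 1/[C₄H₆] = 1/1.6 + 0.46 × 12
Step 3: 1/[C₄H₆] = 0.625 + 5.52 = 6.145
Step 4: [C₄H₆] = 1/6.145 = 0.1627 M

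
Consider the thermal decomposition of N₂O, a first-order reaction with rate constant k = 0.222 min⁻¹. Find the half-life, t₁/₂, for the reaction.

3.122 min

Step 1: For a first-order reaction, t₁/₂ = ln(2)/k
Step 2: t₁/₂ = ln(2)/0.222
Step 3: t₁/₂ = 0.6931/0.222 = 3.122 min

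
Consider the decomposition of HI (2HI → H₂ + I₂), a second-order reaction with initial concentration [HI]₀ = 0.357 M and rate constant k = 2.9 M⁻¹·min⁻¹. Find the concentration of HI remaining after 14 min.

0.02304 M

Step 1: For a second-order reaction: 1/[HI] = 1/[HI]₀ + kt
Step 2: 1/[HI] = 1/0.357 + 2.9 × 14
Step 3: 1/[HI] = 2.801 + 40.6 = 43.4
Step 4: [HI] = 1/43.4 = 0.02304 M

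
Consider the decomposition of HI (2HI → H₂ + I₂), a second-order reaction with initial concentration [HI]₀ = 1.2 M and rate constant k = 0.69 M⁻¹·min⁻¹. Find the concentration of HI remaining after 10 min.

0.1293 M

Step 1: For a second-order reaction: 1/[HI] = 1/[HI]₀ + kt
Step 2: 1/[HI] = 1/1.2 + 0.69 × 10
Step 3: 1/[HI] = 0.8333 + 6.9 = 7.733
Step 4: [HI] = 1/7.733 = 0.1293 M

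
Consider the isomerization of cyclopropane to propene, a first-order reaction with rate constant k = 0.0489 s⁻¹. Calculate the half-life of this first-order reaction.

14.17 s

Step 1: For a first-order reaction, t₁/₂ = ln(2)/k
Step 2: t₁/₂ = ln(2)/0.0489
Step 3: t₁/₂ = 0.6931/0.0489 = 14.17 s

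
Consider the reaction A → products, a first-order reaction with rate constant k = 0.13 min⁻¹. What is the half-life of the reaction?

5.332 min

Step 1: For a first-order reaction, t₁/₂ = ln(2)/k
Step 2: t₁/₂ = ln(2)/0.13
Step 3: t₁/₂ = 0.6931/0.13 = 5.332 min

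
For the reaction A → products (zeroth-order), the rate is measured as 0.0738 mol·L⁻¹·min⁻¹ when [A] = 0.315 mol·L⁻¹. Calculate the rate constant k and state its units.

0.0738 mol·L⁻¹·min⁻¹

Step 1: For a zeroth-order reaction, rate = k (independent of concentration).
Step 2: k = rate = 0.0738 mol·L⁻¹·min⁻¹.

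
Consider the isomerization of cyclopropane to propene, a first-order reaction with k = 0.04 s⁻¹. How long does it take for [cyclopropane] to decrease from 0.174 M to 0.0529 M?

29.77 s

Step 1: For first-order: t = ln([cyclopropane]₀/[cyclopropane])/k
Step 2: t = ln(0.174/0.0529)/0.04
Step 3: t = ln(3.289)/0.04
Step 4: t = 1.191/0.04 = 29.77 s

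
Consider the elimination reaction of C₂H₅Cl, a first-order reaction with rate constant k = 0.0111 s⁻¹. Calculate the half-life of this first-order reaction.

62.45 s

Step 1: For a first-order reaction, t₁/₂ = ln(2)/k
Step 2: t₁/₂ = ln(2)/0.0111
Step 3: t₁/₂ = 0.6931/0.0111 = 62.45 s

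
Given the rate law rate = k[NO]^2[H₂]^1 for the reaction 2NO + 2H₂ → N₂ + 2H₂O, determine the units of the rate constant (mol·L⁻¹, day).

(mol·L⁻¹)⁻²·day⁻¹

Step 1: Overall order = 2 + 1 = 3.
Step 2: rate has units mol·L⁻¹·day⁻¹; [NO]^2[H₂]^1 has units (mol·L⁻¹)^3.
Step 3: k = rate/([NO]^2[H₂]^1), so units of k = (mol·L⁻¹)^(1-3)·day⁻¹ = (mol·L⁻¹)⁻²·day⁻¹.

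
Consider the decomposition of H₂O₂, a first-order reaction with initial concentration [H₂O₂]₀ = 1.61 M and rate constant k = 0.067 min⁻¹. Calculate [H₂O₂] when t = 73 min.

0.0121 M

Step 1: For a first-order reaction: [H₂O₂] = [H₂O₂]₀ × e^(-kt)
Step 2: [H₂O₂] = 1.61 × e^(-0.067 × 73)
Step 3: [H₂O₂] = 1.61 × e^(-4.891)
Step 4: [H₂O₂] = 1.61 × 0.0075139 = 0.0121 M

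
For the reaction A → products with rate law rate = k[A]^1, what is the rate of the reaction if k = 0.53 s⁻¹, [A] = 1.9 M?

1.007 M/s

Step 1: Identify the rate law: rate = k[A]^1
Step 2: Substitute values: rate = 0.53 × (1.9)^1
Step 3: Calculate: rate = 0.53 × 1.9 = 1.007 M/s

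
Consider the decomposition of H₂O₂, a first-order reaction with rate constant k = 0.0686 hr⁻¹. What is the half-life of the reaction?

10.1 hr

Step 1: For a first-order reaction, t₁/₂ = ln(2)/k
Step 2: t₁/₂ = ln(2)/0.0686
Step 3: t₁/₂ = 0.6931/0.0686 = 10.1 hr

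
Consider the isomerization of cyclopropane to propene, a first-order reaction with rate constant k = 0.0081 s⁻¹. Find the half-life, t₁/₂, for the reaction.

85.57 s

Step 1: For a first-order reaction, t₁/₂ = ln(2)/k
Step 2: t₁/₂ = ln(2)/0.0081
Step 3: t₁/₂ = 0.6931/0.0081 = 85.57 s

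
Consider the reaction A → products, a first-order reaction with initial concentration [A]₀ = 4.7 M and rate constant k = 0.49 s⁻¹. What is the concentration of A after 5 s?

0.4056 M

Step 1: For a first-order reaction: [A] = [A]₀ × e^(-kt)
Step 2: [A] = 4.7 × e^(-0.49 × 5)
Step 3: [A] = 4.7 × e^(-2.45)
Step 4: [A] = 4.7 × 0.0862936 = 0.4056 M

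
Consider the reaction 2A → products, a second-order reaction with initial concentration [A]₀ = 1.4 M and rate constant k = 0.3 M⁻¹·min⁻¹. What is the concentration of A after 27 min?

0.1135 M

Step 1: For a second-order reaction: 1/[A] = 1/[A]₀ + kt
Step 2: 1/[A] = 1/1.4 + 0.3 × 27
Step 3: 1/[A] = 0.7143 + 8.1 = 8.814
Step 4: [A] = 1/8.814 = 0.1135 M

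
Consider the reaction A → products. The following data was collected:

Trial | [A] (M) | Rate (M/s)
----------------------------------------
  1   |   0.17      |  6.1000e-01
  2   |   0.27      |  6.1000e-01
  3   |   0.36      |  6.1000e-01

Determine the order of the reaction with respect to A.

zeroth order (0)

Step 1: Compare trials - when concentration changes, rate stays constant.
Step 2: rate₂/rate₁ = 6.1000e-01/6.1000e-01 = 1
Step 3: [A]₂/[A]₁ = 0.27/0.17 = 1.588
Step 4: Since rate ratio ≈ (conc ratio)^0, the reaction is zeroth order.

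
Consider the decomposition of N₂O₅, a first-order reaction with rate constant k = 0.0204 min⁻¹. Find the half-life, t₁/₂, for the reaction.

33.98 min

Step 1: For a first-order reaction, t₁/₂ = ln(2)/k
Step 2: t₁/₂ = ln(2)/0.0204
Step 3: t₁/₂ = 0.6931/0.0204 = 33.98 min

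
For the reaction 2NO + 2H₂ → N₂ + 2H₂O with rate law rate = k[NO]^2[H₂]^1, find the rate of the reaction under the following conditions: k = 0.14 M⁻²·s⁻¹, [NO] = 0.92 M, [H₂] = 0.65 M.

0.07702 M/s

Step 1: The rate law is rate = k[NO]^2[H₂]^1
Step 2: Substitute: rate = 0.14 × (0.92)^2 × (0.65)^1
Step 3: rate = 0.14 × 0.8464 × 0.65 = 0.0770224 M/s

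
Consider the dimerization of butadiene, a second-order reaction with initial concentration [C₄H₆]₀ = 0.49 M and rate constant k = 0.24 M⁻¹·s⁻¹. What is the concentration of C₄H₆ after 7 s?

0.2688 M

Step 1: For a second-order reaction: 1/[C₄H₆] = 1/[C₄H₆]₀ + kt
Step 2: 1/[C₄H₆] = 1/0.49 + 0.24 × 7
Step 3: 1/[C₄H₆] = 2.041 + 1.68 = 3.721
Step 4: [C₄H₆] = 1/3.721 = 0.2688 M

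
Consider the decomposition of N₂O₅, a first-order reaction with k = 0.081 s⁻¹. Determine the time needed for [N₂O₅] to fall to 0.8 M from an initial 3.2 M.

17.11 s

Step 1: For first-order: t = ln([N₂O₅]₀/[N₂O₅])/k
Step 2: t = ln(3.2/0.8)/0.081
Step 3: t = ln(4)/0.081
Step 4: t = 1.386/0.081 = 17.11 s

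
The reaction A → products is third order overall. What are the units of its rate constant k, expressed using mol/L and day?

(mol/L)⁻²·day⁻¹

Step 1: For overall order n, rate = k × (concentration)^n.
Step 2: Rate has units mol/L·day⁻¹; concentration term has units (mol/L)^3.
Step 3: k = rate / (concentration)^n, so units of k = (mol/L)^(1-3)·day⁻¹ = (mol/L)⁻²·day⁻¹.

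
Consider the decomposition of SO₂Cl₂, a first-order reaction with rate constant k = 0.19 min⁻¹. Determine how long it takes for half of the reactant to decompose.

3.648 min

Step 1: For a first-order reaction, t₁/₂ = ln(2)/k
Step 2: t₁/₂ = ln(2)/0.19
Step 3: t₁/₂ = 0.6931/0.19 = 3.648 min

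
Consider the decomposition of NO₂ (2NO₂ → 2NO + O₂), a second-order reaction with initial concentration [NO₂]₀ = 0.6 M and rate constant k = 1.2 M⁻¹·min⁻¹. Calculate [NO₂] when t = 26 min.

0.03043 M

Step 1: For a second-order reaction: 1/[NO₂] = 1/[NO₂]₀ + kt
Step 2: 1/[NO₂] = 1/0.6 + 1.2 × 26
Step 3: 1/[NO₂] = 1.667 + 31.2 = 32.87
Step 4: [NO₂] = 1/32.87 = 0.03043 M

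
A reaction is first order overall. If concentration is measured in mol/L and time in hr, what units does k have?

hr⁻¹

Step 1: For overall order n, rate = k × (concentration)^n.
Step 2: Rate has units mol/L·hr⁻¹; concentration term has units (mol/L)^1.
Step 3: k = rate / (concentration)^n, so units of k = (mol/L)^(1-1)·hr⁻¹ = hr⁻¹.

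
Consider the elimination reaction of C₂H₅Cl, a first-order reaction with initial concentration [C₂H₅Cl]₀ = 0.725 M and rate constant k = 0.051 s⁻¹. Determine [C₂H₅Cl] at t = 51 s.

0.05379 M

Step 1: For a first-order reaction: [C₂H₅Cl] = [C₂H₅Cl]₀ × e^(-kt)
Step 2: [C₂H₅Cl] = 0.725 × e^(-0.051 × 51)
Step 3: [C₂H₅Cl] = 0.725 × e^(-2.601)
Step 4: [C₂H₅Cl] = 0.725 × 0.0741993 = 0.05379 M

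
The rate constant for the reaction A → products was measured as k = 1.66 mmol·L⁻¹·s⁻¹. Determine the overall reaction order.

zeroth order (0)

Step 1: The units of k for an nth-order reaction are (concentration)^(1-n)·(time)⁻¹.
Step 2: Here k has units mmol·L⁻¹·s⁻¹, so the concentration exponent is 1.
Step 3: 1 - n = 1 ⇒ n = 0. The reaction is zeroth order.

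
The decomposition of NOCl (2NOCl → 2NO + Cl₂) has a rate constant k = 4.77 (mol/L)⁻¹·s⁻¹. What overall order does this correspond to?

second order (2)

Step 1: The units of k for an nth-order reaction are (concentration)^(1-n)·(time)⁻¹.
Step 2: Here k has units (mol/L)⁻¹·s⁻¹, so the concentration exponent is -1.
Step 3: 1 - n = -1 ⇒ n = 2. The reaction is second order.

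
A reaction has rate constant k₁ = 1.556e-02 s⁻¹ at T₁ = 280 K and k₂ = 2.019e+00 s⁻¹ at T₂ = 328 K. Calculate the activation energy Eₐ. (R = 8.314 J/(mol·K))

77.4 kJ/mol

Step 1: Use the two-temperature Arrhenius form: ln(k₂/k₁) = -Eₐ/R × (1/T₂ - 1/T₁)
Step 2: ln(k₂/k₁) = ln(2.019e+00/1.556e-02) = ln(129.756) = 4.86565
Step 3: 1/T₂ - 1/T₁ = 1/328 - 1/280 = -5.226481e-04 K⁻¹
Step 4: Eₐ = -R × ln(k₂/k₁) / (1/T₂ - 1/T₁) = -8.314 × 4.86565 / -5.226481e-04
Step 5: Eₐ = 7.7400e+04 J/mol = 77.4 kJ/mol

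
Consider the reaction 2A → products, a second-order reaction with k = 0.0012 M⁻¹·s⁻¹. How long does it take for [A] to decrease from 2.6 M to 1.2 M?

373.9 s

Step 1: For second-order: t = (1/[A] - 1/[A]₀)/k
Step 2: t = (1/1.2 - 1/2.6)/0.0012
Step 3: t = (0.8333 - 0.3846)/0.0012
Step 4: t = 0.4487/0.0012 = 373.9 s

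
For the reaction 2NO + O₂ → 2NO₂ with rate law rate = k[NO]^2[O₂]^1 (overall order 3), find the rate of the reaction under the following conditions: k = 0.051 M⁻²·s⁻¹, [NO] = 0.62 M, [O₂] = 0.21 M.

0.004117 M/s

Step 1: The rate law is rate = k[NO]^2[O₂]^1, overall order = 2+1 = 3
Step 2: Substitute values: rate = 0.051 × (0.62)^2 × (0.21)^1
Step 3: rate = 0.051 × 0.3844 × 0.21 = 0.00411692 M/s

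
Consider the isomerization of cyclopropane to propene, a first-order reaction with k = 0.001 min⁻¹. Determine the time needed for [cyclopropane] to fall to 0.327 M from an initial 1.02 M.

1138 min

Step 1: For first-order: t = ln([cyclopropane]₀/[cyclopropane])/k
Step 2: t = ln(1.02/0.327)/0.001
Step 3: t = ln(3.119)/0.001
Step 4: t = 1.138/0.001 = 1138 min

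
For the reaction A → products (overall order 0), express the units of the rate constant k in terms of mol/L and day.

mol/L·day⁻¹

Step 1: For overall order n, rate = k × (concentration)^n.
Step 2: Rate has units mol/L·day⁻¹; concentration term has units (mol/L)^0.
Step 3: k = rate / (concentration)^n, so units of k = (mol/L)^(1-0)·day⁻¹ = mol/L·day⁻¹.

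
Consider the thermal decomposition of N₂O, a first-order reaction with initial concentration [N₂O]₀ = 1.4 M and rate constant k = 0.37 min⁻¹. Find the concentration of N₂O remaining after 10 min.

0.03461 M

Step 1: For a first-order reaction: [N₂O] = [N₂O]₀ × e^(-kt)
Step 2: [N₂O] = 1.4 × e^(-0.37 × 10)
Step 3: [N₂O] = 1.4 × e^(-3.7)
Step 4: [N₂O] = 1.4 × 0.0247235 = 0.03461 M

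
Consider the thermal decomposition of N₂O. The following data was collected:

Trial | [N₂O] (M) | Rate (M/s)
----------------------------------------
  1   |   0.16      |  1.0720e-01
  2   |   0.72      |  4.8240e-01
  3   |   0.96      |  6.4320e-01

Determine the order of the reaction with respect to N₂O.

first order (1)

Step 1: Compare trials to find order n where rate₂/rate₁ = ([N₂O]₂/[N₂O]₁)^n
Step 2: rate₂/rate₁ = 4.8240e-01/1.0720e-01 = 4.5
Step 3: [N₂O]₂/[N₂O]₁ = 0.72/0.16 = 4.5
Step 4: n = ln(4.5)/ln(4.5) = 1.00 ≈ 1
Step 5: The reaction is first order in N₂O.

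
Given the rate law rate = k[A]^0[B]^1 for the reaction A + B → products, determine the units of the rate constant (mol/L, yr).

yr⁻¹

Step 1: Overall order = 0 + 1 = 1.
Step 2: rate has units mol/L·yr⁻¹; [A]^0[B]^1 has units (mol/L)^1.
Step 3: k = rate/([A]^0[B]^1), so units of k = (mol/L)^(1-1)·yr⁻¹ = yr⁻¹.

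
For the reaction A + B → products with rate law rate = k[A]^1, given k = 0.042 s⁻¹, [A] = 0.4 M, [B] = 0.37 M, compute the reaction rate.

0.0168 M/s

Step 1: The rate law is rate = k[A]^1
Step 2: Note that the rate does not depend on [B] (zero order in B).
Step 3: rate = 0.042 × (0.4)^1 = 0.0168 M/s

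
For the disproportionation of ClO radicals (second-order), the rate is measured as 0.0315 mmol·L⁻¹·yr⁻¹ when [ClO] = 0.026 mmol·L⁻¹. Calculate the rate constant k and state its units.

46.6 (mmol·L⁻¹)⁻¹·yr⁻¹

Step 1: rate = k[ClO]^2, so k = rate / [ClO]^2.
Step 2: k = 0.0315 / (0.026)^2 = 0.0315 / 0.000676.
Step 3: k = 46.6 (mmol·L⁻¹)⁻¹·yr⁻¹.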